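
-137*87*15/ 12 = -59595/ 4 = -14898.75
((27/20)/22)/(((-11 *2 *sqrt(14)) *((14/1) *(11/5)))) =-27 *sqrt(14)/4174016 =-0.00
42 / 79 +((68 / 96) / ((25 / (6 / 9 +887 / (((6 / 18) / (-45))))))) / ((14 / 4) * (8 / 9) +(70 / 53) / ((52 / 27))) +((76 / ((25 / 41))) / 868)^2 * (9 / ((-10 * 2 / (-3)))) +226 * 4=255683571489 / 23250193750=11.00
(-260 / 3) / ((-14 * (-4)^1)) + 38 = 1531 / 42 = 36.45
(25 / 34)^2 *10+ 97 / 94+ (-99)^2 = 133214437 / 13583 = 9807.44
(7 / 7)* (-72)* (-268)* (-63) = -1215648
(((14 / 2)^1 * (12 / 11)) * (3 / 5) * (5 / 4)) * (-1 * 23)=-1449 / 11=-131.73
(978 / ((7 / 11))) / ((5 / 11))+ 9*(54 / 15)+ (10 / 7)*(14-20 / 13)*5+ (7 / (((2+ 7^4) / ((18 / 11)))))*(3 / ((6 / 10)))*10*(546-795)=1533734144 / 445445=3443.15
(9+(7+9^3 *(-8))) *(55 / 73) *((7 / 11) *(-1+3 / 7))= 116320 / 73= 1593.42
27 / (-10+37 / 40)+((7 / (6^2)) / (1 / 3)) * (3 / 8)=-2.76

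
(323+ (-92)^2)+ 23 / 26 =228485 / 26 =8787.88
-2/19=-0.11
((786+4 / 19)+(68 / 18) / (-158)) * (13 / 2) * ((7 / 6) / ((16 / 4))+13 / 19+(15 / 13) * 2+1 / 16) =421329624245 / 24640416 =17099.13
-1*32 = -32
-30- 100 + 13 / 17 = -2197 / 17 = -129.24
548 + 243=791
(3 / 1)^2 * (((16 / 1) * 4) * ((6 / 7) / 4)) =864 / 7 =123.43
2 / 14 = 1 / 7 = 0.14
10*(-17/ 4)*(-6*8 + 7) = 3485/ 2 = 1742.50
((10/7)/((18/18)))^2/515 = 20/5047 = 0.00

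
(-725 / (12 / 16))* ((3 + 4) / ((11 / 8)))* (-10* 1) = 1624000 / 33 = 49212.12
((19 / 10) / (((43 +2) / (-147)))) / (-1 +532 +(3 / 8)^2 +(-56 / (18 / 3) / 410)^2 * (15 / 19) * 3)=-951526688 / 81427870185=-0.01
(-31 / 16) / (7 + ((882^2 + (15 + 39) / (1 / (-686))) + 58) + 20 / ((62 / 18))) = -961 / 367511600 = -0.00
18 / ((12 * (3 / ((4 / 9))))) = 2 / 9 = 0.22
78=78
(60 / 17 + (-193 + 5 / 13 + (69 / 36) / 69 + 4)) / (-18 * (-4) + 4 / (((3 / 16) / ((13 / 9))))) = -4416969 / 2453984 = -1.80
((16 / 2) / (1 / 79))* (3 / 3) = 632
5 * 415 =2075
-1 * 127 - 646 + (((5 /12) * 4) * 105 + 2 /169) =-101060 /169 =-597.99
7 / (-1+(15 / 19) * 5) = 19 / 8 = 2.38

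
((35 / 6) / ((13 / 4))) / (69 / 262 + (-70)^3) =-18340 / 3504771309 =-0.00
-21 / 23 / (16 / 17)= -357 / 368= -0.97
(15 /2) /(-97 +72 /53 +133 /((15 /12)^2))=-6625 /9294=-0.71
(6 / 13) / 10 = 3 / 65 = 0.05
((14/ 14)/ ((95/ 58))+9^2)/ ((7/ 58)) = 449674/ 665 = 676.20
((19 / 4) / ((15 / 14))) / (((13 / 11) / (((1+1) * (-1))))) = -1463 / 195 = -7.50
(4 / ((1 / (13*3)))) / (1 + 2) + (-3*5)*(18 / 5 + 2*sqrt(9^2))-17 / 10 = -2737 / 10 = -273.70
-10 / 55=-2 / 11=-0.18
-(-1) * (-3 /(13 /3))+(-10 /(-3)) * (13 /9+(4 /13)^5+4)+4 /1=21.47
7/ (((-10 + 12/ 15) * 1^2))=-35/ 46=-0.76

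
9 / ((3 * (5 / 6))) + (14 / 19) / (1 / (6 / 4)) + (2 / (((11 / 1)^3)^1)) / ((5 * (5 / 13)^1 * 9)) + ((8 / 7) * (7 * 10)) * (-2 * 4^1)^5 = -14916032362441 / 5690025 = -2621435.29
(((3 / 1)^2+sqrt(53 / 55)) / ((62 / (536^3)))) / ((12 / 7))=14461781.75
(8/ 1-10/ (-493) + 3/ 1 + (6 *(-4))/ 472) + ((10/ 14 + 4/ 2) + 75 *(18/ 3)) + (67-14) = 105201456/ 203609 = 516.68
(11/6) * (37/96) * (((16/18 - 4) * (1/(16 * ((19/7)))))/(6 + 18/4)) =-2849/590976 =-0.00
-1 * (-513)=513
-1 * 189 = -189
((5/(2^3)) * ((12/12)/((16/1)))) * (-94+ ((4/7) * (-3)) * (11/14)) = -365/98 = -3.72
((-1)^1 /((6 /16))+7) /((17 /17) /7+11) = 7 /18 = 0.39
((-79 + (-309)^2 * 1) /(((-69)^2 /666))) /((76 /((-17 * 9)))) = -270035361 /10051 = -26866.52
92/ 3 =30.67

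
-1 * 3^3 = -27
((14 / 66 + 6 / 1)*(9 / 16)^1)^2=378225 / 30976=12.21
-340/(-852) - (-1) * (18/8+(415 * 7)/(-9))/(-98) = 919229/250488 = 3.67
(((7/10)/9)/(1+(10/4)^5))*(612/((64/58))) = 986/2255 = 0.44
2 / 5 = 0.40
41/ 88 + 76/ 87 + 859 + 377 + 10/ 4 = 9492211/ 7656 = 1239.84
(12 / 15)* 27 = 108 / 5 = 21.60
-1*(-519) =519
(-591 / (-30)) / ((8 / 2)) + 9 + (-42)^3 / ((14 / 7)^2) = -740323 / 40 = -18508.08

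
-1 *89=-89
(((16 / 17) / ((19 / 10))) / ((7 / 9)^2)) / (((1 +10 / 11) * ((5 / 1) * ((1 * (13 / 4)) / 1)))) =38016 / 1440257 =0.03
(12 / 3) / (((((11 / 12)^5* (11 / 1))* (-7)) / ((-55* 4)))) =17.66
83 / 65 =1.28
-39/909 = -13/303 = -0.04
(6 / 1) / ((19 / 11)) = 66 / 19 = 3.47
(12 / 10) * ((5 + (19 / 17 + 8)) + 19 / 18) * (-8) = -37144 / 255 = -145.66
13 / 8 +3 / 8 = 2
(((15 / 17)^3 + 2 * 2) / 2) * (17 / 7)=23027 / 4046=5.69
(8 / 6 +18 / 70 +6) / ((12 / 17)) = 13549 / 1260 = 10.75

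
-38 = -38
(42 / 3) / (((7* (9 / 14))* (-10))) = -14 / 45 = -0.31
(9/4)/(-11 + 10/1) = -9/4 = -2.25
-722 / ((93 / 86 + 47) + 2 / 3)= -186276 / 12577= -14.81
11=11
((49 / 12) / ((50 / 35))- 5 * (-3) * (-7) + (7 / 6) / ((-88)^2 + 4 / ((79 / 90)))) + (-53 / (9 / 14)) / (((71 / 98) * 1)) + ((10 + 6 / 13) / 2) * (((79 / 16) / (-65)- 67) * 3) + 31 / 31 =-119698979819747 / 94435969680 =-1267.51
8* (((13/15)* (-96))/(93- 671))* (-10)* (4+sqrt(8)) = -13312/289- 6656* sqrt(2)/289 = -78.63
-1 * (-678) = 678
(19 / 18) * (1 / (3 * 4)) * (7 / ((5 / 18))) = 133 / 60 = 2.22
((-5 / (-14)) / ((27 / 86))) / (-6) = -215 / 1134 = -0.19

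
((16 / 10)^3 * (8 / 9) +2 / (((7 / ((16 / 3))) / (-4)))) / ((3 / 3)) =-2.45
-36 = -36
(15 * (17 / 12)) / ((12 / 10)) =425 / 24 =17.71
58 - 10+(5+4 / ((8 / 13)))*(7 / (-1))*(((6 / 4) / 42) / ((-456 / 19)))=48.12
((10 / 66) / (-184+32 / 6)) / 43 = -5 / 253528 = -0.00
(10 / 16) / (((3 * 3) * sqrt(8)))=5 * sqrt(2) / 288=0.02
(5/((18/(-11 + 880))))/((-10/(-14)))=6083/18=337.94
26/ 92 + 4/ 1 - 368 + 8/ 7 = -362.57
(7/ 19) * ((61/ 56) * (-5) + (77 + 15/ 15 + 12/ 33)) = 44917/ 1672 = 26.86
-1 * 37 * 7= -259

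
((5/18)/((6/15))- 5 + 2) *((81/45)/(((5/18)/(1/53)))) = -747/2650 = -0.28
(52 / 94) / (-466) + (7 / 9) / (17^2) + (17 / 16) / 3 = 162092293 / 455736816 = 0.36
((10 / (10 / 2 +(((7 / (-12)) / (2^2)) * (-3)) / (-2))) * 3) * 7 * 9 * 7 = 47040 / 17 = 2767.06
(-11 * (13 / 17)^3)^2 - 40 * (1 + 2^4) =-15829503031 / 24137569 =-655.80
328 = 328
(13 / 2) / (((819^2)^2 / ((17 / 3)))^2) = 289 / 280285329541766508294426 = 0.00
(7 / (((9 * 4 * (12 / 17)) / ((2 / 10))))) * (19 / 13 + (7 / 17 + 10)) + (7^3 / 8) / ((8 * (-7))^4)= 263325403 / 402554880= 0.65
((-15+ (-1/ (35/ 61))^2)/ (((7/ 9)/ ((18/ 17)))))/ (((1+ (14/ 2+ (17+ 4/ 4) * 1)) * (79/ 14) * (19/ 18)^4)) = -14659268544/ 163953592075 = -0.09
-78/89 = -0.88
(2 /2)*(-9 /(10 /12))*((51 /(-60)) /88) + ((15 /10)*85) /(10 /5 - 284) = -71927 /206800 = -0.35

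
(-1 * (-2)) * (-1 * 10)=-20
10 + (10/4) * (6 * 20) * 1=310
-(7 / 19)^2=-0.14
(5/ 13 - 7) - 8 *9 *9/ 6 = -1490/ 13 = -114.62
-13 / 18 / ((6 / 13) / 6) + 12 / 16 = -8.64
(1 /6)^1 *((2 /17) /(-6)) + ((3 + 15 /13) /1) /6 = 2741 /3978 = 0.69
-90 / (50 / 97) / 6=-291 / 10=-29.10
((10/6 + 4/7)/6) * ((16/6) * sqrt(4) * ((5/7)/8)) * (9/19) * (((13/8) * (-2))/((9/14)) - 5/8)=-96115/201096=-0.48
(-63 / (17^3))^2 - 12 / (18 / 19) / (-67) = 918025391 / 4851651369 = 0.19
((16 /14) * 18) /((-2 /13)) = -936 /7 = -133.71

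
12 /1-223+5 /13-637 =-847.62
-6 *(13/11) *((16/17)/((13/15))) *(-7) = 10080/187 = 53.90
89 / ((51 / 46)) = 80.27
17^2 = 289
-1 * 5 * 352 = -1760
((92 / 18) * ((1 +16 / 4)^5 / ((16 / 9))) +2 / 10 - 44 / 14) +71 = 2534681 / 280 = 9052.43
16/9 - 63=-551/9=-61.22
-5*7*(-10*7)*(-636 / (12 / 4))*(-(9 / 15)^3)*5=560952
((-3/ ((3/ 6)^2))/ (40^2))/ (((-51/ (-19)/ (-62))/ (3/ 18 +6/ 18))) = 589/ 6800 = 0.09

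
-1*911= -911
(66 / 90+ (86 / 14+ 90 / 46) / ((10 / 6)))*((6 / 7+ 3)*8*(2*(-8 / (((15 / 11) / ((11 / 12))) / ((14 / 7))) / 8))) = -13074776 / 28175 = -464.06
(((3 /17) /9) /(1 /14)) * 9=42 /17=2.47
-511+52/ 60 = -510.13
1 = 1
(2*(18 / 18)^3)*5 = 10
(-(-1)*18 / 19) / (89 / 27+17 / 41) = 9963 / 39026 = 0.26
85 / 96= 0.89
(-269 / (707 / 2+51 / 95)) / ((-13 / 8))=408880 / 874471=0.47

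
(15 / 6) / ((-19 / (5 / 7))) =-25 / 266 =-0.09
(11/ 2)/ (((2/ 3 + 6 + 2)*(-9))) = -0.07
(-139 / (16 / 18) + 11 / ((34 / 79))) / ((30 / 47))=-836177 / 4080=-204.95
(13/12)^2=169/144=1.17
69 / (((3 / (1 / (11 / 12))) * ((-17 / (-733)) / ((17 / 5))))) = 202308 / 55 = 3678.33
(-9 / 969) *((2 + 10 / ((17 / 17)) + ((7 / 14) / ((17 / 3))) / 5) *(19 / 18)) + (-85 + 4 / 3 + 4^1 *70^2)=338411177 / 17340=19516.22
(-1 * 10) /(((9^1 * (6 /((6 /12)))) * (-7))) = 5 /378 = 0.01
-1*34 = -34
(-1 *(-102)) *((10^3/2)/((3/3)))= 51000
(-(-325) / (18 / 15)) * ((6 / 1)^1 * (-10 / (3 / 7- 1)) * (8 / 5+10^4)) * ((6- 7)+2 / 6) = -568841000 / 3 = -189613666.67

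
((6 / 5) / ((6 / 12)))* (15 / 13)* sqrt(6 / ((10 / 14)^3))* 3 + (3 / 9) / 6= 1 / 18 + 756* sqrt(210) / 325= 33.76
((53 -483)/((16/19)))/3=-4085/24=-170.21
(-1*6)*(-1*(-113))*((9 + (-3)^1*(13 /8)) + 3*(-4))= 21357 /4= 5339.25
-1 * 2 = -2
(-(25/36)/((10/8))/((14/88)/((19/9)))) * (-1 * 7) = 4180/81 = 51.60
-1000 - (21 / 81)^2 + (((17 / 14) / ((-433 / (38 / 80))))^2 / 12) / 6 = -342924530172106151 / 342901481932800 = -1000.07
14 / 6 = 2.33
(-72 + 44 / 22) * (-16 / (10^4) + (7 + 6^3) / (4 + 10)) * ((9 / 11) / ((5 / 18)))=-3283.85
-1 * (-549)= 549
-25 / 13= -1.92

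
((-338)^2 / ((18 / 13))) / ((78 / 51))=485537 / 9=53948.56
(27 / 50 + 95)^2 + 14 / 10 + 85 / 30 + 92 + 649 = 74048437 / 7500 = 9873.12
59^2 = 3481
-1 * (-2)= 2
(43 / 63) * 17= 731 / 63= 11.60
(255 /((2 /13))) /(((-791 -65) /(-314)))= 520455 /856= 608.01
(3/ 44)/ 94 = 3/ 4136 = 0.00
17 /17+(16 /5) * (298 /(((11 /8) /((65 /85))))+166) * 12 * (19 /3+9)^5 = 272569754759837 /25245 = 10796979788.47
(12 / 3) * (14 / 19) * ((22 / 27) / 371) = 176 / 27189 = 0.01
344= 344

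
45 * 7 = 315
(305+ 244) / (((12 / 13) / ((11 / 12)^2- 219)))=-24912095 / 192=-129750.49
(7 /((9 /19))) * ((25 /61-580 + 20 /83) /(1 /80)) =-31209726800 /45567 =-684919.50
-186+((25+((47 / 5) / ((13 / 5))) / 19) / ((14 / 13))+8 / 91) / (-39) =-12582761 / 67431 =-186.60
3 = 3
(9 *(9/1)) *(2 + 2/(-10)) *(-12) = -8748/5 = -1749.60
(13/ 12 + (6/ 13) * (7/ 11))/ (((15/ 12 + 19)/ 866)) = 2046358/ 34749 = 58.89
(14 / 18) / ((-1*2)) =-7 / 18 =-0.39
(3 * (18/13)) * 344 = 18576/13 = 1428.92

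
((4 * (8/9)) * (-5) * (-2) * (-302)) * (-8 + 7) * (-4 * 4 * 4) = -687217.78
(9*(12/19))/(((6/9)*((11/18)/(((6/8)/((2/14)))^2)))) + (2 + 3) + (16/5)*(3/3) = 1641721/4180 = 392.76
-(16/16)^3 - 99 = -100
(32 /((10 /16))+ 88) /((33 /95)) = 4408 /11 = 400.73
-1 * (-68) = 68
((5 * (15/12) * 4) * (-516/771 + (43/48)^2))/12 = 1972625/7105536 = 0.28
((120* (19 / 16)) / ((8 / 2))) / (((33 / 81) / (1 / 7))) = 7695 / 616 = 12.49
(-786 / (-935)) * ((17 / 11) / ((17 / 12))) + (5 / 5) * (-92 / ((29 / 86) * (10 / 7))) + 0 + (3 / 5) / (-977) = -55385249891 / 291404905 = -190.06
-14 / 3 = -4.67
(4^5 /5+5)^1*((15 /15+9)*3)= 6294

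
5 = 5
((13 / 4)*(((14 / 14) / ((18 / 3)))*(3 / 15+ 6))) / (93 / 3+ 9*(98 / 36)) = 403 / 6660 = 0.06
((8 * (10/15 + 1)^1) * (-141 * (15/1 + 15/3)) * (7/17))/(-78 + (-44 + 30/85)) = 1400/11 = 127.27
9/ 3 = 3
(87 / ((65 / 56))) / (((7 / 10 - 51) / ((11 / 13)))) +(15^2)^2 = 4303372191 / 85007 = 50623.74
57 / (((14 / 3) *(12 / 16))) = 114 / 7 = 16.29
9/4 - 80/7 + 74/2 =779/28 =27.82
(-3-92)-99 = -194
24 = 24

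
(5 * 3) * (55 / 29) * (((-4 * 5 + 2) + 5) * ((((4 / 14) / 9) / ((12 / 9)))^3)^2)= -3575 / 53060640192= -0.00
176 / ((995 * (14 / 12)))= 1056 / 6965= 0.15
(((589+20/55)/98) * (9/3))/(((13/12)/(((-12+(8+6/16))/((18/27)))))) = -5076189/56056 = -90.56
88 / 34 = 2.59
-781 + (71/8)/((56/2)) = -174873/224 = -780.68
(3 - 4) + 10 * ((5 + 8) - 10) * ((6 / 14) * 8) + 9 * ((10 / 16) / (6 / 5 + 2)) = 92839 / 896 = 103.61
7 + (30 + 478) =515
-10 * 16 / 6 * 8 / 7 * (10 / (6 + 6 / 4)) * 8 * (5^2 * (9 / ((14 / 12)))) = -3072000 / 49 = -62693.88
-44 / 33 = -4 / 3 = -1.33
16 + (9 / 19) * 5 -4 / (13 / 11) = 3701 / 247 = 14.98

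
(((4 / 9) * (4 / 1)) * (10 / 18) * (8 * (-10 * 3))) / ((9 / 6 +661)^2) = -1024 / 1896075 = -0.00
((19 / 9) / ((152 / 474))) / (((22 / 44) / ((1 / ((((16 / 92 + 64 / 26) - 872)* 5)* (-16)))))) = 23621 / 124771200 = 0.00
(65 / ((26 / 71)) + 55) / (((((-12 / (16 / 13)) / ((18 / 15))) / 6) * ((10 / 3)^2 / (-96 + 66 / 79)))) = 1470.51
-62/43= -1.44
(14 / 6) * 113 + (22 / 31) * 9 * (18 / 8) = 51715 / 186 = 278.04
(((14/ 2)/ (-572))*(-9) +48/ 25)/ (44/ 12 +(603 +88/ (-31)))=2699883/ 803030800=0.00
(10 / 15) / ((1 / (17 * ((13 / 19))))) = 442 / 57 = 7.75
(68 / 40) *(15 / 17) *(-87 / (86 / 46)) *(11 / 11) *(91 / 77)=-78039 / 946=-82.49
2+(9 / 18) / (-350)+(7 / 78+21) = 630311 / 27300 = 23.09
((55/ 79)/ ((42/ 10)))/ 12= 275/ 19908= 0.01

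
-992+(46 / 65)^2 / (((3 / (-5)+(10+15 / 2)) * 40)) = -708312271 / 714025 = -992.00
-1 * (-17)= 17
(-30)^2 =900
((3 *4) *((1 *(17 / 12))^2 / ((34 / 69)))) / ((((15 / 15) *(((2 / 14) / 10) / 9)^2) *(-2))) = -38796975 / 4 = -9699243.75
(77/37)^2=5929/1369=4.33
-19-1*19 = -38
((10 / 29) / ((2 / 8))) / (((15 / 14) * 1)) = 112 / 87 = 1.29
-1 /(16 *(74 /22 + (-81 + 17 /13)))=143 /174640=0.00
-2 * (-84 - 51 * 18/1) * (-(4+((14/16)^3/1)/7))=-1050597/128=-8207.79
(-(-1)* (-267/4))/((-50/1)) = 267/200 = 1.34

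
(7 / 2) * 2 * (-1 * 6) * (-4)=168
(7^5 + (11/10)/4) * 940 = 31597677/2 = 15798838.50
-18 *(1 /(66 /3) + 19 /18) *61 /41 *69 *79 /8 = -36243699 /1804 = -20090.74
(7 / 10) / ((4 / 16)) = 14 / 5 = 2.80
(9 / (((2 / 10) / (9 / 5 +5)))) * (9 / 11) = 2754 / 11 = 250.36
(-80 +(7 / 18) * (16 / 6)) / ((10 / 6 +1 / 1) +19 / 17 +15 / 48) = -579904 / 30087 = -19.27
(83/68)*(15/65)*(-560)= -34860/221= -157.74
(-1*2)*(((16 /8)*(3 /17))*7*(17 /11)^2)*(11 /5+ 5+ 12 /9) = -60928 /605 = -100.71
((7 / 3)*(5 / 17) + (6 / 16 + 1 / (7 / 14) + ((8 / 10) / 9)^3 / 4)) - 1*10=-85989449 / 12393000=-6.94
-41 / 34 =-1.21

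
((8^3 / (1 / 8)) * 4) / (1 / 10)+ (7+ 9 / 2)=327703 / 2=163851.50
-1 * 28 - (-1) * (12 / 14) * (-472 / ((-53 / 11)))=55.97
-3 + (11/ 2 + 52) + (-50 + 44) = 97/ 2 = 48.50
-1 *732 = -732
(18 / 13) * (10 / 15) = 0.92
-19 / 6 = -3.17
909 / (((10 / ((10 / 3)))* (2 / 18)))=2727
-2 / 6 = -1 / 3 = -0.33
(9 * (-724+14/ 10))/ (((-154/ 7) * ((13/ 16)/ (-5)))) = -260136/ 143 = -1819.13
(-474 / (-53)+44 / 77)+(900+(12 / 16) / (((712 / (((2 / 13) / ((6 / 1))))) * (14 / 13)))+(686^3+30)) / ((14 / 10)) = 3411045486007305 / 14792512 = 230592713.80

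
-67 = -67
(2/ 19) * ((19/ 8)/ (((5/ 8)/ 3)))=6/ 5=1.20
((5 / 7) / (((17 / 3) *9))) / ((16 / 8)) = 5 / 714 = 0.01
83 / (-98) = -83 / 98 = -0.85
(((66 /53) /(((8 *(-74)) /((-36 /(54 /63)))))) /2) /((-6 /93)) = -21483 /31376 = -0.68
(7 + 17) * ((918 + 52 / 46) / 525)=4832 / 115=42.02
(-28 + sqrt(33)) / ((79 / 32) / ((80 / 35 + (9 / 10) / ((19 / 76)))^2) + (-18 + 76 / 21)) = 1.56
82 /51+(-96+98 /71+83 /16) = -5088193 /57936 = -87.82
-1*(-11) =11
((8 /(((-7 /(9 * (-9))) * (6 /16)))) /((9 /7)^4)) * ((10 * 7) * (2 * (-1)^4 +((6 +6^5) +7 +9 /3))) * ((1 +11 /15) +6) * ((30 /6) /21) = 22052101120 /243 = 90749387.33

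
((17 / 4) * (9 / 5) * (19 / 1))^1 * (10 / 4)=2907 / 8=363.38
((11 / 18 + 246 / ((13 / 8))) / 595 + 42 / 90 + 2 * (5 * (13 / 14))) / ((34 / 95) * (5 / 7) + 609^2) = 26474429 / 981118147230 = 0.00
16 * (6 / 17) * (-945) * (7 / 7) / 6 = -15120 / 17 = -889.41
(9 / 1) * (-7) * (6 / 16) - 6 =-237 / 8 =-29.62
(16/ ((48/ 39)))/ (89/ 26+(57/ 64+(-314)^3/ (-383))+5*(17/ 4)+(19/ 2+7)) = 4142528/ 25771411659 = 0.00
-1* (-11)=11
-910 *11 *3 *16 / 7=-68640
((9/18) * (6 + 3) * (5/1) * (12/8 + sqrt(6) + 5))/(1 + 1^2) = 100.68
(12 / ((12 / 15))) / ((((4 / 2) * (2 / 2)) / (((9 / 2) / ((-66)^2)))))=15 / 1936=0.01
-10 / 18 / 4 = -5 / 36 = -0.14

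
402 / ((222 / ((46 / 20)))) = 1541 / 370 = 4.16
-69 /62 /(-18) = 0.06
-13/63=-0.21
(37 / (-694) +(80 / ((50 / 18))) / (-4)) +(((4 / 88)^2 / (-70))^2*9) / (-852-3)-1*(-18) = 406644065088453 / 37839020296000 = 10.75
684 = 684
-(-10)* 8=80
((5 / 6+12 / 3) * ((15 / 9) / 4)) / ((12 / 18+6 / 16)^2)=232 / 125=1.86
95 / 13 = 7.31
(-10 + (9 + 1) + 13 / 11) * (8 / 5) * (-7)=-728 / 55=-13.24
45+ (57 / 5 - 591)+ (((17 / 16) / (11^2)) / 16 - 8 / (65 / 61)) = -1091500207 / 2013440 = -542.11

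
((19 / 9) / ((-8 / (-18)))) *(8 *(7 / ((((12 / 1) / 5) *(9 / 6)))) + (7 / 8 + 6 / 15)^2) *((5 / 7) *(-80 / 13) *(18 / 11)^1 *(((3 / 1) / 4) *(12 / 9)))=-4700771 / 8008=-587.01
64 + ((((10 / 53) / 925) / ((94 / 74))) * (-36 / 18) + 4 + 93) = 2005251 / 12455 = 161.00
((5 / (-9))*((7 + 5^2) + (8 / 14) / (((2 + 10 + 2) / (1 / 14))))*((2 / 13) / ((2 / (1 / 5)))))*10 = -36590 / 13377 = -2.74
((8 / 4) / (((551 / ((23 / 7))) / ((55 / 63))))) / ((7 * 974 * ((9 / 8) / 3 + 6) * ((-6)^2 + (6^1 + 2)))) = 230 / 42246172269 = 0.00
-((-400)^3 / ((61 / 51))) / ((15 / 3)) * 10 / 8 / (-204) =-4000000 / 61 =-65573.77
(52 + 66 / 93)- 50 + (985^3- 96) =29625817483 / 31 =955671531.71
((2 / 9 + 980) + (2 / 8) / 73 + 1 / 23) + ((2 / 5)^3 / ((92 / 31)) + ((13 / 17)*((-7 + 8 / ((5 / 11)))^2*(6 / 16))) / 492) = 41301884312071 / 42129468000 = 980.36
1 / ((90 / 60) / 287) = 574 / 3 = 191.33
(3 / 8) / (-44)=-3 / 352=-0.01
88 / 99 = 8 / 9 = 0.89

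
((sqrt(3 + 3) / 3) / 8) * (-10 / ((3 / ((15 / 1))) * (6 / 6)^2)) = -25 * sqrt(6) / 12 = -5.10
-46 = -46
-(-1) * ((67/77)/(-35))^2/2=4489/14526050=0.00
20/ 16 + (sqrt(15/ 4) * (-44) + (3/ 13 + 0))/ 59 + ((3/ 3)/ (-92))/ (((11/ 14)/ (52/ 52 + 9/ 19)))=18191865/ 14747876 - 22 * sqrt(15)/ 59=-0.21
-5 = -5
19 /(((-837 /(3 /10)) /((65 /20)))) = -247 /11160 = -0.02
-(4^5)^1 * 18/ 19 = -970.11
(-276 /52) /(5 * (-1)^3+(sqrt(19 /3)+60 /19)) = -24909 * sqrt(57) /41392-137655 /41392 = -7.87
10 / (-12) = -5 / 6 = -0.83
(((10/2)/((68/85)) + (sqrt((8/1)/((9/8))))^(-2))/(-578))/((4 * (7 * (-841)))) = 409/871087616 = 0.00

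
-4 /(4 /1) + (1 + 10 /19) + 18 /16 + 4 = 859 /152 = 5.65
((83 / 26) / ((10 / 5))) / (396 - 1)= 83 / 20540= 0.00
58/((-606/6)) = -0.57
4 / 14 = 2 / 7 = 0.29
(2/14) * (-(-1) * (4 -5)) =-1/7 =-0.14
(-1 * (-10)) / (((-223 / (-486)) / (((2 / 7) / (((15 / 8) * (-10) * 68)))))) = -648 / 132685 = -0.00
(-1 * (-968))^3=907039232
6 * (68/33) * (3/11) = 408/121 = 3.37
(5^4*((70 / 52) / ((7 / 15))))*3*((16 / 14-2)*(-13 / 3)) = 140625 / 7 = 20089.29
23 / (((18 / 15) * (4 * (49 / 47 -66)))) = -5405 / 73272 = -0.07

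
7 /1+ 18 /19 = 151 /19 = 7.95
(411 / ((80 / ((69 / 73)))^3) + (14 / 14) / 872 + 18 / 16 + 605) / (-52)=-13159171402570691 / 1128933558272000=-11.66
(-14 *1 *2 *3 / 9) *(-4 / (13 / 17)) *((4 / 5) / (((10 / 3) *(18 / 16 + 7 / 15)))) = 91392 / 12415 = 7.36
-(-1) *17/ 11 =17/ 11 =1.55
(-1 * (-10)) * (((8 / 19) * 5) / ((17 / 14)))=5600 / 323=17.34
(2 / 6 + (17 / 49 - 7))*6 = -1858 / 49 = -37.92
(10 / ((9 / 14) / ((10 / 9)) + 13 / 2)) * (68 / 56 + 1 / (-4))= 1350 / 991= 1.36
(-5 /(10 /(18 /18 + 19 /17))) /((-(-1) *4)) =-9 /34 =-0.26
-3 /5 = -0.60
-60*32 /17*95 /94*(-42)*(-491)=-1880726400 /799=-2353850.31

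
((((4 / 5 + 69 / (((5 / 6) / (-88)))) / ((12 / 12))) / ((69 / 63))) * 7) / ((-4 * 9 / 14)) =6247402 / 345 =18108.41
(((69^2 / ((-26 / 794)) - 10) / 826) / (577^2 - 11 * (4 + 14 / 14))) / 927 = -1890247 / 3313469738124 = -0.00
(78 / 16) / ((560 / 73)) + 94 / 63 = 2.13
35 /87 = 0.40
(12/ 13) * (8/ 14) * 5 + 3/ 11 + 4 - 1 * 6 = 911/ 1001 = 0.91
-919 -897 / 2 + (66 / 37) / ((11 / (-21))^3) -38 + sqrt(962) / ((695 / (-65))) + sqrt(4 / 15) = -12695979 / 8954 -13* sqrt(962) / 139 + 2* sqrt(15) / 15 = -1420.30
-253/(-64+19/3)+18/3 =1797/173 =10.39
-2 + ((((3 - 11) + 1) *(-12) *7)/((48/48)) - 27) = 559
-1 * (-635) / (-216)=-635 / 216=-2.94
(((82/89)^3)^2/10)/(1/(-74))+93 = 219848053454177/2484906454805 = 88.47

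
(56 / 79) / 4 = 14 / 79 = 0.18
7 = 7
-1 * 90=-90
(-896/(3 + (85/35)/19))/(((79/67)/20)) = -4858.97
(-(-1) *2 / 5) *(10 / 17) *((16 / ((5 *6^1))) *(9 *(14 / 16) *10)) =168 / 17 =9.88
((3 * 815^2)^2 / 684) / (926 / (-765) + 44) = 135668555.12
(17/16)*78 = 663/8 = 82.88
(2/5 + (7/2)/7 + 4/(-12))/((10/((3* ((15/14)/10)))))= 51/2800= 0.02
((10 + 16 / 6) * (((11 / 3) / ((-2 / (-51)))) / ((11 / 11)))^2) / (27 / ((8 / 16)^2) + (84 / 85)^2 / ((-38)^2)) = 1732933380475 / 1690140384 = 1025.32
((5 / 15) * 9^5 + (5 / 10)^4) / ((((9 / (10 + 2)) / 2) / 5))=1574645 / 6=262440.83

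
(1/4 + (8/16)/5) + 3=67/20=3.35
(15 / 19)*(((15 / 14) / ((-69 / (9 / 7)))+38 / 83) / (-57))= -409585 / 67536602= -0.01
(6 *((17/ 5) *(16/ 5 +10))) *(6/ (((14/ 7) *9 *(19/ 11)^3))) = 2986764/ 171475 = 17.42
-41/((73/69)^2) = -195201/5329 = -36.63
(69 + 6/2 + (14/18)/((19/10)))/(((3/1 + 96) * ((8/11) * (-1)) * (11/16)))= -24764/16929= -1.46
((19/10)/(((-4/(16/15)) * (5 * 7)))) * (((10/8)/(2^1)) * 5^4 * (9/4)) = -1425/112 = -12.72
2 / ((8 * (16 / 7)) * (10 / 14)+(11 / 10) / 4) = 3920 / 26139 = 0.15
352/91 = 3.87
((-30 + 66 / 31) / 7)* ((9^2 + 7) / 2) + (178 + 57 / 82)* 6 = 7980447 / 8897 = 896.98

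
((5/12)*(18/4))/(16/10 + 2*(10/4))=25/88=0.28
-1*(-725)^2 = -525625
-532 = -532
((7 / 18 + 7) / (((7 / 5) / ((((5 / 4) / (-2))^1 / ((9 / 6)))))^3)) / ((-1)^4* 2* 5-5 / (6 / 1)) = -59375 / 2794176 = -0.02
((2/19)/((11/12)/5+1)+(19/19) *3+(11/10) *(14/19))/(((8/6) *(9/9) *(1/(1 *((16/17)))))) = 315624/114665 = 2.75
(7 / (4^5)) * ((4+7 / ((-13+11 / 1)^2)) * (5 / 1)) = 805 / 4096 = 0.20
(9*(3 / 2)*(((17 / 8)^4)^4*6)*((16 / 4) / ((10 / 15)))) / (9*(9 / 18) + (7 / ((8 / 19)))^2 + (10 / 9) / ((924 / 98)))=3511926878858753565142251 / 11745882608414752768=298992.17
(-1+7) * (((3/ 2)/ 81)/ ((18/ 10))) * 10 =50/ 81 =0.62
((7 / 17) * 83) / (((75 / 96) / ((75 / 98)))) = 3984 / 119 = 33.48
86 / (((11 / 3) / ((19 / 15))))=1634 / 55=29.71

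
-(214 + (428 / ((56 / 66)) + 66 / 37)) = -186535 / 259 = -720.21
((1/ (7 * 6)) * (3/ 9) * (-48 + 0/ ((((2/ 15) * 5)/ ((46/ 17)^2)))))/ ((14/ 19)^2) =-722/ 1029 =-0.70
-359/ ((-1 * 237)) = 1.51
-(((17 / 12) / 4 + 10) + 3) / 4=-641 / 192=-3.34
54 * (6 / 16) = 20.25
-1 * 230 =-230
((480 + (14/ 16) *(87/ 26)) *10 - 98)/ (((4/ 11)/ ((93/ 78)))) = 167790073/ 10816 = 15513.14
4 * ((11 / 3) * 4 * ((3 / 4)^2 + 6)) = 385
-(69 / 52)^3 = -2.34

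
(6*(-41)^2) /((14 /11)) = 55473 /7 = 7924.71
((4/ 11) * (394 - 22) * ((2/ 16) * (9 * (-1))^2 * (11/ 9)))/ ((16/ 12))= 2511/ 2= 1255.50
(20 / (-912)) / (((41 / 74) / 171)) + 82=6169 / 82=75.23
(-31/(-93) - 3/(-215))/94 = 0.00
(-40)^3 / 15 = -12800 / 3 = -4266.67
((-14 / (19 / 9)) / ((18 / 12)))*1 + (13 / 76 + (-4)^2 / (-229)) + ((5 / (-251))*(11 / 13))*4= -13113211 / 2988908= -4.39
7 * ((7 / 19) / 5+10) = 6699 / 95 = 70.52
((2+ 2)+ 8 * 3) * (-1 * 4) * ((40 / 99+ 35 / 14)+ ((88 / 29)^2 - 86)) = 689005016 / 83259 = 8275.44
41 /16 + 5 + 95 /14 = 1607 /112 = 14.35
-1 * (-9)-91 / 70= 77 / 10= 7.70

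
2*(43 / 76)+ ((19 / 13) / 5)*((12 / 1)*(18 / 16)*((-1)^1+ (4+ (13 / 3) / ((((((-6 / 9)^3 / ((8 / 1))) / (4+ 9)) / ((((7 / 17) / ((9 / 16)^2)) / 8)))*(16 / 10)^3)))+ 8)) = -130225361 / 671840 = -193.83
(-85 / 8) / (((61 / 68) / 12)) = -8670 / 61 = -142.13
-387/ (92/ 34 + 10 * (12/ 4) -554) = 2193/ 2954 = 0.74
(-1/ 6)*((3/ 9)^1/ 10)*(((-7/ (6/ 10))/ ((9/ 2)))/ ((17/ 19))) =133/ 8262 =0.02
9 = 9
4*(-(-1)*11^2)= 484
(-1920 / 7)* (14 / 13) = -295.38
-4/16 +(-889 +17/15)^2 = 709476271/900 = 788306.97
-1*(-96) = 96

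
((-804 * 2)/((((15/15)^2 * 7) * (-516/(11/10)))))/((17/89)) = 65593/25585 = 2.56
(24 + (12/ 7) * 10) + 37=547/ 7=78.14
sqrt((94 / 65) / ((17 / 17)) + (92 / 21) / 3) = 1.70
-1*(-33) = 33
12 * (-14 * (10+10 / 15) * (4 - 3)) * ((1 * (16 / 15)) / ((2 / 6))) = -5734.40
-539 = -539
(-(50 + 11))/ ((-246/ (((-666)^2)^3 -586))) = 2661614871041502415/ 123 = 21639145293020344.84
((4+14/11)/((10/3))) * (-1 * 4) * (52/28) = -4524/385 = -11.75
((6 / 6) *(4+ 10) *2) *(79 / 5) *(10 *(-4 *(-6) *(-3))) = -318528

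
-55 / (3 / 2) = -110 / 3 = -36.67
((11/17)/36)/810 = 11/495720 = 0.00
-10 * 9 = -90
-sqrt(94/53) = -sqrt(4982)/53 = -1.33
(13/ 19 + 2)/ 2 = 51/ 38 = 1.34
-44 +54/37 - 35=-2869/37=-77.54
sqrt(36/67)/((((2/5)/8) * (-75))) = -8 * sqrt(67)/335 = -0.20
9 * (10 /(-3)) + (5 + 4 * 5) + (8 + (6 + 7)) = 16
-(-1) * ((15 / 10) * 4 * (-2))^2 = 144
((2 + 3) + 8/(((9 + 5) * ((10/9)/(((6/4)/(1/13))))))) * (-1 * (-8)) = 4208/35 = 120.23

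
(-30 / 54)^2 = 25 / 81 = 0.31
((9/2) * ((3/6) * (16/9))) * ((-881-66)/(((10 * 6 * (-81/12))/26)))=98488/405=243.18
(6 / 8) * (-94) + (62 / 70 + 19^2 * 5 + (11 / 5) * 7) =24511 / 14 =1750.79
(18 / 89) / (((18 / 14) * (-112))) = -1 / 712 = -0.00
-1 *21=-21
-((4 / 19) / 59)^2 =-16 / 1256641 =-0.00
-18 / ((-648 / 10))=0.28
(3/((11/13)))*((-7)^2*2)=3822/11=347.45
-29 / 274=-0.11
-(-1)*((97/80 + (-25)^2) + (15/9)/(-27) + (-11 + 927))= 9993137/6480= 1542.15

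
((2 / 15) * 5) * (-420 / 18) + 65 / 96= -4285 / 288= -14.88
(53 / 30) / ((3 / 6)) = 53 / 15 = 3.53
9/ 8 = 1.12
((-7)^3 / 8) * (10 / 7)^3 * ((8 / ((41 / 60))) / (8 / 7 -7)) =420000 / 1681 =249.85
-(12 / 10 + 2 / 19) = -124 / 95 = -1.31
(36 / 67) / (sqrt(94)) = 18 * sqrt(94) / 3149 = 0.06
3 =3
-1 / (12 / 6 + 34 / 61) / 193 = -61 / 30108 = -0.00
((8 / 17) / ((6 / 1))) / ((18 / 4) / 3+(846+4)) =8 / 86853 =0.00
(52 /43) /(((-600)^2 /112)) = 0.00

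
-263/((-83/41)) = 129.92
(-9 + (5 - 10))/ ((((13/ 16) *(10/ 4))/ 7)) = -3136/ 65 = -48.25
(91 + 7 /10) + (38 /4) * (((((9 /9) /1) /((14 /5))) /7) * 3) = 91291 /980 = 93.15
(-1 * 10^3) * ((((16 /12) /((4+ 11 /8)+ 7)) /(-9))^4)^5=-1267650600228229401496703205376000 /346720224460815964038544293957653380657321828258086338843343869931201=-0.00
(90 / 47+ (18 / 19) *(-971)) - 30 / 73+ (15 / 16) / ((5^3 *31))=-742375131633 / 808343600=-918.39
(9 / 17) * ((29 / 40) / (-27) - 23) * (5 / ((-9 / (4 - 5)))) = -24869 / 3672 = -6.77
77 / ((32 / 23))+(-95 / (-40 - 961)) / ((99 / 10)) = 175534729 / 3171168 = 55.35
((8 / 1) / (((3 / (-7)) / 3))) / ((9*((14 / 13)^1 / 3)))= -52 / 3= -17.33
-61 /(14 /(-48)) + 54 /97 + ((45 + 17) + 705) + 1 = 663858 /679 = 977.70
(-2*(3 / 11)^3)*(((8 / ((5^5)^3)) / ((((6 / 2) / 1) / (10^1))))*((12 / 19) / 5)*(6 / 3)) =-6912 / 771759033203125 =-0.00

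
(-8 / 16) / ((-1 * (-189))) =-1 / 378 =-0.00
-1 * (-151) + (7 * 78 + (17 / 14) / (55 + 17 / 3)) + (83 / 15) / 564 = 939076919 / 1347255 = 697.03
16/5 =3.20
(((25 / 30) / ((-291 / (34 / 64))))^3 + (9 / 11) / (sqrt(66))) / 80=-122825 / 2790632422637568 + 3 * sqrt(66) / 19360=0.00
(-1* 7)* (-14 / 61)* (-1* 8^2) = -6272 / 61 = -102.82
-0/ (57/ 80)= 0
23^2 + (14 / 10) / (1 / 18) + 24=2891 / 5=578.20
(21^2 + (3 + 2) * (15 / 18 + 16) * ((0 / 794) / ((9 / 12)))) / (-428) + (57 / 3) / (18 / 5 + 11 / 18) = 564741 / 162212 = 3.48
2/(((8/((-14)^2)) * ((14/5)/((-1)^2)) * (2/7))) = 245/4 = 61.25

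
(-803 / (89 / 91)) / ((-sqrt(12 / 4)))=474.03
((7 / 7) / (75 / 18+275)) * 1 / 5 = 6 / 8375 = 0.00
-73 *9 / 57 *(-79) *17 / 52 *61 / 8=17941137 / 7904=2269.88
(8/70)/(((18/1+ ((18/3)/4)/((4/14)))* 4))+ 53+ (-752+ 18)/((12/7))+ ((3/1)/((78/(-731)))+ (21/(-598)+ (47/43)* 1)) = -11221894673/27899690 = -402.22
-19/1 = -19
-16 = -16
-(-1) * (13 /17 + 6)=115 /17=6.76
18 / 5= 3.60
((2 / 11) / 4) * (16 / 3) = 8 / 33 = 0.24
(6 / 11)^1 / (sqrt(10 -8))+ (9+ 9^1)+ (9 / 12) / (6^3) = 3 * sqrt(2) / 11+ 5185 / 288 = 18.39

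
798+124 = 922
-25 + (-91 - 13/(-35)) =-115.63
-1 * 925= -925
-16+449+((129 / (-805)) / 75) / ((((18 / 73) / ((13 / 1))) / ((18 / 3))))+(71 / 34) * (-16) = 409433656 / 1026375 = 398.91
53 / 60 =0.88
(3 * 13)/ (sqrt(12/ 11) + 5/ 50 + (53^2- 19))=119695290/ 8563122611- 7800 * sqrt(33)/ 8563122611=0.01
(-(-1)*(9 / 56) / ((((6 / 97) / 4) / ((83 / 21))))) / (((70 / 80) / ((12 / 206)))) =2.73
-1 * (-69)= 69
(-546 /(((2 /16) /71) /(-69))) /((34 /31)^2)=5141069388 /289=17789167.43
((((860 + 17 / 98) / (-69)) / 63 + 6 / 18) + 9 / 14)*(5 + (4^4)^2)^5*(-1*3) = -64948433668390979558727309 / 23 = -2823844942103955632988144.00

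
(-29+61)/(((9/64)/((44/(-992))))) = -2816/279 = -10.09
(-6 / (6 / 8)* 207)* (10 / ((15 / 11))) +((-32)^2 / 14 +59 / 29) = -2449971 / 203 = -12068.82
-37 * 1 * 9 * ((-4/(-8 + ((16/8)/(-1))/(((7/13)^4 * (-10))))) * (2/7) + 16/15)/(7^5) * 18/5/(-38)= 22529448/9450996275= 0.00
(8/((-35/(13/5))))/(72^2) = -0.00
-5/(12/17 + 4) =-17/16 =-1.06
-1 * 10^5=-100000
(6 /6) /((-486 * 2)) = -1 /972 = -0.00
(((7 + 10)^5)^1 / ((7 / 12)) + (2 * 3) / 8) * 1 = 68153157 / 28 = 2434041.32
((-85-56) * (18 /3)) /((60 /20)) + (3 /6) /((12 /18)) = -1125 /4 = -281.25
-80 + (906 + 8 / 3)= 2486 / 3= 828.67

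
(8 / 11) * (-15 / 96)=-5 / 44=-0.11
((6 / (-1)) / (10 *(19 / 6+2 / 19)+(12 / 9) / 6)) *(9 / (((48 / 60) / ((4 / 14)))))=-23085 / 39431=-0.59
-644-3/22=-14171/22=-644.14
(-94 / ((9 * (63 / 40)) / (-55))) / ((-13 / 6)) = -413600 / 2457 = -168.34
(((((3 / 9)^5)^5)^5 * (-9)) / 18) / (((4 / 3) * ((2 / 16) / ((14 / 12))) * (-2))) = 7 / 1746694011516827136521610794283336098618994309966791275421772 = 0.00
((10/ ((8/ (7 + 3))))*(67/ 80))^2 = 112225/ 1024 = 109.59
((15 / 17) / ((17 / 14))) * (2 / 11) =0.13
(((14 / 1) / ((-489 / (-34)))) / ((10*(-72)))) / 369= -119 / 32479380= -0.00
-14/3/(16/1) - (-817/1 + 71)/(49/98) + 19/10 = 179233/120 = 1493.61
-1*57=-57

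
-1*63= -63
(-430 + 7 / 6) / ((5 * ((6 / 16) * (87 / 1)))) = -10292 / 3915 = -2.63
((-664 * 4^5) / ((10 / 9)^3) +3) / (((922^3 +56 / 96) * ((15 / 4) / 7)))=-6939384816 / 5878330864375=-0.00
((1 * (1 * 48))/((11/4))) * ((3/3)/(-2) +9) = 1632/11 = 148.36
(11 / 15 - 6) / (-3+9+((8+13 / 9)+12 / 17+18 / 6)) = -4029 / 14650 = -0.28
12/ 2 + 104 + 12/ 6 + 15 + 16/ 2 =135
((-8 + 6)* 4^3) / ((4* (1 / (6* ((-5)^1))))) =960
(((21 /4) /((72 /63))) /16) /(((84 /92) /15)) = 2415 /512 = 4.72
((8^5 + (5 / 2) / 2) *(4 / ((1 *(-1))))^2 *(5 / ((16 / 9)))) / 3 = 1966155 / 4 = 491538.75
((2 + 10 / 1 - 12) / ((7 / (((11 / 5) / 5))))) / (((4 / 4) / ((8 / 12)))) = 0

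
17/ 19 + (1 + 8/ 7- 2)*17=442/ 133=3.32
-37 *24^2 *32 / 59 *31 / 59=-21141504 / 3481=-6073.40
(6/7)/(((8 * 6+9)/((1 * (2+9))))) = 22/133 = 0.17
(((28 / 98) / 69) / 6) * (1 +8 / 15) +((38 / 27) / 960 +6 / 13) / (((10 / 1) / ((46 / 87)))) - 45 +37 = -4091070793 / 513021600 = -7.97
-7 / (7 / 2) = -2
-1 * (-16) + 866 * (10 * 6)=51976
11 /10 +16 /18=179 /90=1.99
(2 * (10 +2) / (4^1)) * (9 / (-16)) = -27 / 8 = -3.38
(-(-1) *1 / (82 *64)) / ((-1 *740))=-1 / 3883520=-0.00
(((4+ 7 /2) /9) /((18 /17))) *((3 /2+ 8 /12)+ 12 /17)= 1465 /648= 2.26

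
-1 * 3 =-3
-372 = -372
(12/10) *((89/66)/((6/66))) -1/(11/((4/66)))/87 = 2810699/157905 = 17.80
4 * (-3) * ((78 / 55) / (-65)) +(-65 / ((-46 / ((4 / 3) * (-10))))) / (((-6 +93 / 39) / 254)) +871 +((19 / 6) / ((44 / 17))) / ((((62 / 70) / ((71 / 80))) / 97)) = 2729364320801 / 1179587200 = 2313.83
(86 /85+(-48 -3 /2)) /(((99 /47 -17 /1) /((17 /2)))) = 27.67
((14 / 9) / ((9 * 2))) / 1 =7 / 81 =0.09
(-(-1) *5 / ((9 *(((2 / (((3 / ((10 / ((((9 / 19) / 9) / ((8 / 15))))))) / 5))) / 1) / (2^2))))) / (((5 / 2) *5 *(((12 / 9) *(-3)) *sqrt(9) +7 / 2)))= -1 / 16150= -0.00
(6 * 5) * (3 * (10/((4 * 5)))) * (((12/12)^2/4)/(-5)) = -2.25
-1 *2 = -2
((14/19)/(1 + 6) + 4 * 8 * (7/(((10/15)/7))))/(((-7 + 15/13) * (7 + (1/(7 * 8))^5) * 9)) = -79989659975680/12525292784817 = -6.39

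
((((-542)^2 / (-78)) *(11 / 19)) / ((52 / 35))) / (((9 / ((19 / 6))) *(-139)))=28274785 / 7611084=3.71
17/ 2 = 8.50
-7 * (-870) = 6090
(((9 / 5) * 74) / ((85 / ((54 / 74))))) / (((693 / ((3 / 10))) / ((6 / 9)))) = 54 / 163625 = 0.00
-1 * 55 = -55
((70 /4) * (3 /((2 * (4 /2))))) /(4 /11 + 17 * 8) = 77 /800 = 0.10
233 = 233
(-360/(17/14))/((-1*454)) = 2520/3859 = 0.65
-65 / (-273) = 5 / 21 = 0.24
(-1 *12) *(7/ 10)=-42/ 5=-8.40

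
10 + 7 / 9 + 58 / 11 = 1589 / 99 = 16.05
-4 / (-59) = 4 / 59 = 0.07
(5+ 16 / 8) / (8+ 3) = 7 / 11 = 0.64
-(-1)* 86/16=43/8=5.38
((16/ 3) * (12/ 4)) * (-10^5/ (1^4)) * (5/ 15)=-1600000/ 3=-533333.33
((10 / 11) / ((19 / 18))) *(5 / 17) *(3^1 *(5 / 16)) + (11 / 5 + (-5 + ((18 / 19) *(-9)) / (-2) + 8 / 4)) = 262967 / 71060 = 3.70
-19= -19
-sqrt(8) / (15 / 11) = -22 * sqrt(2) / 15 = -2.07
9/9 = 1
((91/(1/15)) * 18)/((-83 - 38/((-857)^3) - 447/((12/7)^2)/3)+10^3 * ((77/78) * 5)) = 28950326540946720/5658329005953959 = 5.12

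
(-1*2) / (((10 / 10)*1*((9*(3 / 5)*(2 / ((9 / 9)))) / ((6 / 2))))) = -5 / 9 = -0.56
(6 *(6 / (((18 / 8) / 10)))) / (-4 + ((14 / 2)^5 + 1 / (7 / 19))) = 28 / 2941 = 0.01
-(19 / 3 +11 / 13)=-280 / 39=-7.18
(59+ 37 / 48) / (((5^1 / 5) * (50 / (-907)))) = -2602183 / 2400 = -1084.24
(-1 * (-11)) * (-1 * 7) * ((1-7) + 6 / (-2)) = 693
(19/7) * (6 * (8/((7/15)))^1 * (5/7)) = 199.42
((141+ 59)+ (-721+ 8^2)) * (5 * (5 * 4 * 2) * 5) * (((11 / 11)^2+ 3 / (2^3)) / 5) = -125675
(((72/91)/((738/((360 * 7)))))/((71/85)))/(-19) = -122400/719017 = -0.17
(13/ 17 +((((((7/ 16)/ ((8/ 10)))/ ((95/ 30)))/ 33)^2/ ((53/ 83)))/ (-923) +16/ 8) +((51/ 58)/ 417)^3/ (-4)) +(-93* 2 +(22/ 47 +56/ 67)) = -1395846651992436442032009340225/ 7672379494680303121939371008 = -181.93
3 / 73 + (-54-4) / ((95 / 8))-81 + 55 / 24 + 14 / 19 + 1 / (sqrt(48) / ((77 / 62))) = -13783663 / 166440 + 77 *sqrt(3) / 744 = -82.64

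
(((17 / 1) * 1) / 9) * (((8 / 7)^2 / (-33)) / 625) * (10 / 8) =-272 / 1819125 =-0.00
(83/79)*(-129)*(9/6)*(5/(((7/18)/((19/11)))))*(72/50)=-197736876/30415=-6501.29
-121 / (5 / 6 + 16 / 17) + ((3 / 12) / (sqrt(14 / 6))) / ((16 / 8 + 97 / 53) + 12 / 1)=-12342 / 181 + 53 * sqrt(21) / 23492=-68.18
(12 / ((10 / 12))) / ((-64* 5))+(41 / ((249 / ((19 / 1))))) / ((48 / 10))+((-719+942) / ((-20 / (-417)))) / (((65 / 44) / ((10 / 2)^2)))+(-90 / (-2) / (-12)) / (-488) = 37288715083369 / 473896800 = 78685.31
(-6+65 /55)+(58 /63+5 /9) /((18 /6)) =-4.33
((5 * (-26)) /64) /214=-65 /6848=-0.01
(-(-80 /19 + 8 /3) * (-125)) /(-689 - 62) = 11000 /42807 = 0.26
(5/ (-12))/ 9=-5/ 108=-0.05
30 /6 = 5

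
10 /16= 5 /8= 0.62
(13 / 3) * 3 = 13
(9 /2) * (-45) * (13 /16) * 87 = -458055 /32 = -14314.22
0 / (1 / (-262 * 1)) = 0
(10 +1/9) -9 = 10/9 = 1.11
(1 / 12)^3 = 1 / 1728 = 0.00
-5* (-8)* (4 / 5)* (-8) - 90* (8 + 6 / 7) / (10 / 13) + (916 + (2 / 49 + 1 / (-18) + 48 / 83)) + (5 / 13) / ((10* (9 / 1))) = -59593738 / 158613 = -375.72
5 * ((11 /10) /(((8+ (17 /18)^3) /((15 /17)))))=481140 /876673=0.55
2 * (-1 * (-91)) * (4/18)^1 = 364/9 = 40.44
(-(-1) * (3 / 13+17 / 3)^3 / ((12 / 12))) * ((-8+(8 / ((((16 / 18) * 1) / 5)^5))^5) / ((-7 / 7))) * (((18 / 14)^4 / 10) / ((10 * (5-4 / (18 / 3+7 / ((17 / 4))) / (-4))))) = -687566642640714159076252727702589702274986084975 / 3391693593520413756882944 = -202720742213937217536442.40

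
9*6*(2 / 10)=54 / 5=10.80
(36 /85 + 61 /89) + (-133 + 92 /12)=-2819273 /22695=-124.22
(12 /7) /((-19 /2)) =-24 /133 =-0.18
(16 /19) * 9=144 /19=7.58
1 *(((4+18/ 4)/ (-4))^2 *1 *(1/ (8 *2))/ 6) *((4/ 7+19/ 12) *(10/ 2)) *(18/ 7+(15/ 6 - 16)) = -4446265/ 802816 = -5.54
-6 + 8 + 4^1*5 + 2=24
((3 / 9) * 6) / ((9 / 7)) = 14 / 9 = 1.56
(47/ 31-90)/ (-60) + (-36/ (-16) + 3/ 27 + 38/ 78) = 78398/ 18135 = 4.32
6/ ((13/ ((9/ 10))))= 27/ 65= 0.42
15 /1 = 15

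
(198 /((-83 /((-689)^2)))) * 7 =-657963306 /83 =-7927268.75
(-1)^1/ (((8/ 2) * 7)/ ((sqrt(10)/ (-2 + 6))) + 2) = 5/ 3126 - 14 * sqrt(10)/ 1563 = -0.03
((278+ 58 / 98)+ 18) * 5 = 1482.96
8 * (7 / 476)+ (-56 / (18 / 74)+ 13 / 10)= -350071 / 1530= -228.80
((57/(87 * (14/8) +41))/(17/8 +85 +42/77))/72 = 836/17891085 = 0.00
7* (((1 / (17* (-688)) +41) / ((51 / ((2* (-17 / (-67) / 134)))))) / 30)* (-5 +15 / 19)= -1118915 / 374086326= -0.00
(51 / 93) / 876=17 / 27156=0.00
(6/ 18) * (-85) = -85/ 3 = -28.33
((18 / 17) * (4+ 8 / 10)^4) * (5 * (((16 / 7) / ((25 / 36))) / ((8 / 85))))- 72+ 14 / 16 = 3437364193 / 35000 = 98210.41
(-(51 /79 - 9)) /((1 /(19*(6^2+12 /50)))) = 2272248 /395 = 5752.53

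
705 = 705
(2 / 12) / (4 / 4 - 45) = -1 / 264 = -0.00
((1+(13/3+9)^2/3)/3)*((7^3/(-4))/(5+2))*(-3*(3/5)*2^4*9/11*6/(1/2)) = 3826704/55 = 69576.44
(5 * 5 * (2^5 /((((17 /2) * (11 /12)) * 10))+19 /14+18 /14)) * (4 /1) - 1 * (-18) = 423272 /1309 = 323.36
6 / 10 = 3 / 5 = 0.60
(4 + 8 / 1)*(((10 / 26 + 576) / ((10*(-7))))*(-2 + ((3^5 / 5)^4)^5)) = -23170342577069765420737219472002792603083366575683458 / 43392181396484375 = -533975057980077062545383500000000000.00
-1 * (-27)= 27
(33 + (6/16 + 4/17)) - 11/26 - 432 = -705101/1768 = -398.81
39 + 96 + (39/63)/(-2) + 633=32243/42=767.69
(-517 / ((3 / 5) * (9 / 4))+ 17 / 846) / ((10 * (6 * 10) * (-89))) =971909 / 135529200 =0.01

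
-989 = -989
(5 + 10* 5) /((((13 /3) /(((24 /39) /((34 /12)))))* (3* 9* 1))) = 880 /8619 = 0.10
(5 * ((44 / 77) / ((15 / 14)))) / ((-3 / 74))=-592 / 9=-65.78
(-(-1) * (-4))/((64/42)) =-21/8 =-2.62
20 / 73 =0.27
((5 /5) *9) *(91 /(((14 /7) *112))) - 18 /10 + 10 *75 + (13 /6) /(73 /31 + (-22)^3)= 4763976445 /6336288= 751.86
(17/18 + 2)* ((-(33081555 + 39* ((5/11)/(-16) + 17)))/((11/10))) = -88553408.85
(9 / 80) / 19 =9 / 1520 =0.01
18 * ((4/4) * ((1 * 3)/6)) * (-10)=-90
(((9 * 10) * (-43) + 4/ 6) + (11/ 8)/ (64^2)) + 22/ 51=-3868.90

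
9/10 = 0.90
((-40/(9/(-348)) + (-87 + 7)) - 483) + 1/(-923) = 2723770/2769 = 983.67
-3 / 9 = -1 / 3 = -0.33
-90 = -90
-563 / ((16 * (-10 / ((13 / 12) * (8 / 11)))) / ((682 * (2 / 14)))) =226889 / 840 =270.11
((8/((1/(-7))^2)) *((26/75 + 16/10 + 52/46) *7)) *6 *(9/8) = 56994.07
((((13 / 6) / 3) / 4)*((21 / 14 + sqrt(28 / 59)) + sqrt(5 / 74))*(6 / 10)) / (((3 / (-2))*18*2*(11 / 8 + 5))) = -13 / 27540 -13*sqrt(413) / 1218645 -13*sqrt(370) / 3056940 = -0.00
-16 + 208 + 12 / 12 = 193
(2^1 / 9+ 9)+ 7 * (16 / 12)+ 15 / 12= 713 / 36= 19.81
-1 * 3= -3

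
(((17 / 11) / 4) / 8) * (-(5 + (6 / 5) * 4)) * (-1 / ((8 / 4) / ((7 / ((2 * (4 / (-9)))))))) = -52479 / 28160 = -1.86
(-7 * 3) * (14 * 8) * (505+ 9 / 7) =-1190784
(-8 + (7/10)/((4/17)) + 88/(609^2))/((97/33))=-819979171/479672760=-1.71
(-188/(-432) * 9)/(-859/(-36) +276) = 141/10795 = 0.01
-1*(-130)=130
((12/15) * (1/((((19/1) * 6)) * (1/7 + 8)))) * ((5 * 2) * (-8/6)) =-112/9747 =-0.01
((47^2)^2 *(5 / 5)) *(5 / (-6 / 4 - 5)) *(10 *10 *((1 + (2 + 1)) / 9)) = -19518724000 / 117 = -166826700.85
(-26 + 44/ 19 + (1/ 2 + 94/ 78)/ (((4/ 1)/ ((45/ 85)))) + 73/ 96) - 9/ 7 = -67675843/ 2821728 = -23.98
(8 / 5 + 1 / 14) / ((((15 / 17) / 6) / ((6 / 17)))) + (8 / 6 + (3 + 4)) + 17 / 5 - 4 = 11.74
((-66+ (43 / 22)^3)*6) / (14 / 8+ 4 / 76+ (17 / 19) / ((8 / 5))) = -71051754 / 477829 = -148.70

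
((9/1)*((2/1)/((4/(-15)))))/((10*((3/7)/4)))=-63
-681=-681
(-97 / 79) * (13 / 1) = -1261 / 79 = -15.96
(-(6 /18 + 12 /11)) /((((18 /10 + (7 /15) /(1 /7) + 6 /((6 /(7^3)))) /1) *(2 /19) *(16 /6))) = -13395 /918896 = -0.01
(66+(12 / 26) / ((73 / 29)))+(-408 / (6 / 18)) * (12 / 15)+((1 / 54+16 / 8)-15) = -237268501 / 256230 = -926.00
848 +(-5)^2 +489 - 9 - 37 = 1316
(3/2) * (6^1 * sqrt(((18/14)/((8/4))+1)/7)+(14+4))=9 * sqrt(46)/14+27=31.36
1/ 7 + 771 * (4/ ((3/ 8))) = 57569/ 7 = 8224.14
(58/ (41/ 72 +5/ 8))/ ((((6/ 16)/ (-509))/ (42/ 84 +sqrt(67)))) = -2834112* sqrt(67)/ 43 - 1417056/ 43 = -572447.97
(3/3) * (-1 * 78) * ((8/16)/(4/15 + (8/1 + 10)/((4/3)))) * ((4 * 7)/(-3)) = 1560/59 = 26.44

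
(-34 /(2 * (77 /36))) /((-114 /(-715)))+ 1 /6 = -39647 /798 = -49.68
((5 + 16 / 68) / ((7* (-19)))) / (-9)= 89 / 20349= 0.00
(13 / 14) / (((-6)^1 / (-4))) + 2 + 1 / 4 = 241 / 84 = 2.87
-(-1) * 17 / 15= 17 / 15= 1.13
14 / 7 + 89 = 91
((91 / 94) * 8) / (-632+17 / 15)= -5460 / 444761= -0.01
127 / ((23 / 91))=11557 / 23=502.48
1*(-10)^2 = 100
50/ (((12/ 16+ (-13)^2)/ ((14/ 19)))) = 400/ 1843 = 0.22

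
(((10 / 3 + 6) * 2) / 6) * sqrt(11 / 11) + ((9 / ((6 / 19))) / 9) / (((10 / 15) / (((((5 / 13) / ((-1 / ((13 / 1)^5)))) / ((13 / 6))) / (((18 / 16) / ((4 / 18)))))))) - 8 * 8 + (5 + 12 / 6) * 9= -1669663 / 27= -61839.37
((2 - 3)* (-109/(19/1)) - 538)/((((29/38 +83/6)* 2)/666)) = -12142.89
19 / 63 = 0.30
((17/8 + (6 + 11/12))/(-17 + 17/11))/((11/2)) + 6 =12023/2040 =5.89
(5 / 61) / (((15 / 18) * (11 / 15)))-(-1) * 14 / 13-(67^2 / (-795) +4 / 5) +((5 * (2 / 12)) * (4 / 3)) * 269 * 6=12478389199 / 6934785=1799.39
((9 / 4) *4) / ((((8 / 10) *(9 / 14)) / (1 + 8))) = 315 / 2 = 157.50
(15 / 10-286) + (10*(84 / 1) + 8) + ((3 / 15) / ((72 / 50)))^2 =563.52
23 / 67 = 0.34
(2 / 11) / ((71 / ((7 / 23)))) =14 / 17963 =0.00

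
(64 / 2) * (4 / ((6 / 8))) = 170.67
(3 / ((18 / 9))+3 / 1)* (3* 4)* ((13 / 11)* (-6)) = -4212 / 11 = -382.91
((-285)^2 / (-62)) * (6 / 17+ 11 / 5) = -113715 / 34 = -3344.56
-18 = -18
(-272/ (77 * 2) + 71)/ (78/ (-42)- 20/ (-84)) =-15993/ 374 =-42.76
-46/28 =-23/14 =-1.64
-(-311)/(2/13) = 4043/2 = 2021.50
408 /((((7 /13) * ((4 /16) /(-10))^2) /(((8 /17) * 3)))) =11980800 /7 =1711542.86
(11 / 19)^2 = 121 / 361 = 0.34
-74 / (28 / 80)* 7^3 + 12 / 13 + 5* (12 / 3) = -72499.08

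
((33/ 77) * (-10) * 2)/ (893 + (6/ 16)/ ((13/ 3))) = -0.01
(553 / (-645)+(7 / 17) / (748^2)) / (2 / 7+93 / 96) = -73638496246 / 107745258885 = -0.68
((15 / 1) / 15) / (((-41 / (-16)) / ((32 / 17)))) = 512 / 697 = 0.73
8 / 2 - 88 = -84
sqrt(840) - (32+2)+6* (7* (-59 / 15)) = -170.22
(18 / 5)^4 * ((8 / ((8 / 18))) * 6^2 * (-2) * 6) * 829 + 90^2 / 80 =-2706828581691 / 2500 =-1082731432.68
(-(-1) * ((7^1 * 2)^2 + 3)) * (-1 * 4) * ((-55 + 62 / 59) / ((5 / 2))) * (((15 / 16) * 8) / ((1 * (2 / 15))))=57007530 / 59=966229.32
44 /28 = 11 /7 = 1.57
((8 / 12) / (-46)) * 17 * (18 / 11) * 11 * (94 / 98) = -4.25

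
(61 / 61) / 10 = 1 / 10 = 0.10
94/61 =1.54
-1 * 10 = -10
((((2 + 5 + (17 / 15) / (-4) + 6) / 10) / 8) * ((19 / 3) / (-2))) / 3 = -14497 / 86400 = -0.17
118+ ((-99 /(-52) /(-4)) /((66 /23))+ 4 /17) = 834987 /7072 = 118.07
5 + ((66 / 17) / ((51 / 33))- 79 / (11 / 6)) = -113105 / 3179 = -35.58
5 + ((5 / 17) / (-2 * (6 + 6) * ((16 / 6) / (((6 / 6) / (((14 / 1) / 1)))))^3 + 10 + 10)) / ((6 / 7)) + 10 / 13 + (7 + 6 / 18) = 195270621161 / 14903237544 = 13.10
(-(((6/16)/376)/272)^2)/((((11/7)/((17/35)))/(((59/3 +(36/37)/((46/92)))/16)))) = -7197/1282120802631680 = -0.00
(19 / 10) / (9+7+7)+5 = 1169 / 230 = 5.08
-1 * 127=-127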